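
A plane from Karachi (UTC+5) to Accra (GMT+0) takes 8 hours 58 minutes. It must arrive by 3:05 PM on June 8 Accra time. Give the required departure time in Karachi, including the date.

Target arrival is already UTC: 3:05 PM on Jun 8.
Subtract 8 hours 58 minutes → departure 6:07 AM UTC on Jun 8.
Karachi is UTC+5:00: 6:07 AM + 5:00 = 11:07 AM on Jun 8.

11:07 AM on Jun 8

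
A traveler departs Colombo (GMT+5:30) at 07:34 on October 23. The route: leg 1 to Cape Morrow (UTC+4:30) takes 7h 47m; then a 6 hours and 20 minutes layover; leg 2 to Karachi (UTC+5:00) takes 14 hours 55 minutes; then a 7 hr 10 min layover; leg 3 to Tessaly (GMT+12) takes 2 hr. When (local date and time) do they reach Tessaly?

04:16 on Oct 25

Convert departure to UTC: 07:34 − 5:30 = 02:04 UTC on Oct 23.
Add 7 hours and 47 minutes leg 1 → 09:51 UTC.
Add 6 hours 20 minutes layover in Cape Morrow → 16:11 UTC.
Add 14 hours and 55 minutes leg 2 → 07:06 UTC (Oct 24).
Add 7 hours 10 minutes layover in Karachi → 14:16 UTC.
Add 2 hours leg 3 → 16:16 UTC.
Tessaly is UTC+12:00, so local arrival = 16:16 + 12:00 = 04:16 on Oct 25.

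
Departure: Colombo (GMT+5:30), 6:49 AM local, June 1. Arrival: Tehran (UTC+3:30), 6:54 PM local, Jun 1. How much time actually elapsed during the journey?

14 hours 5 minutes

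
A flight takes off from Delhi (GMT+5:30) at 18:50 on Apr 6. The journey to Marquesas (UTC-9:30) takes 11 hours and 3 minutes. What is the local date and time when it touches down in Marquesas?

Convert departure to UTC: 18:50 − 5:30 = 13:20 UTC on Apr 6.
Add 11 hours 3 minutes travel time → 00:23 UTC (Apr 7).
Marquesas is UTC−9:30, so local arrival = 00:23 − 9:30 = 14:53 on Apr 6.

14:53 on April 6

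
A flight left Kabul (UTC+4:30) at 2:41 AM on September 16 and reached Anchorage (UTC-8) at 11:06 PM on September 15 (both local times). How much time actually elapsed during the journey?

Departure in UTC: 2:41 AM − 4:30 = 10:11 PM on Sep 15.
Arrival in UTC: 11:06 PM + 8:00 = 7:06 AM on Sep 16.
Elapsed = 7:06 AM − 10:11 PM (+1 day) = 8 hours 55 minutes.

8 hours 55 minutes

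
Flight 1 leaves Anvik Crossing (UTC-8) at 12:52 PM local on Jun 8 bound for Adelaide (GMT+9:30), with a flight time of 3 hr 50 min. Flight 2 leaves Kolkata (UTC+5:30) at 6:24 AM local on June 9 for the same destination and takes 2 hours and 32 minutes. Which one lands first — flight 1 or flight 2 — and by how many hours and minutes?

the first, by 2 hours 44 minutes

Flight 1 in UTC: 12:52 PM + 8:00 = 8:52 PM on Jun 8.
+3 hours 50 minutes → arrive 12:42 AM UTC on Jun 9.
Flight 2 in UTC: 6:24 AM − 5:30 = 12:54 AM on Jun 9.
+2 hours 32 minutes → arrive 3:26 AM UTC on Jun 9.
Flight 1 lands earlier by 2 hours 44 minutes.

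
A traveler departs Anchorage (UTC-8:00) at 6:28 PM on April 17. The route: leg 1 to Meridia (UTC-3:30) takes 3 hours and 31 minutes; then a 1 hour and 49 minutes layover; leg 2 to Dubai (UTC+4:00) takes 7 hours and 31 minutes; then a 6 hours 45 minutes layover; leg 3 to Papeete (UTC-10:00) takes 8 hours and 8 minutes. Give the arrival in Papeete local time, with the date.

8:12 PM on Apr 18

Convert departure to UTC: 6:28 PM + 8:00 = 2:28 AM UTC on Apr 18.
Add 3 hours 31 minutes leg 1 → 5:59 AM UTC.
Add 1 hour and 49 minutes layover in Meridia → 7:48 AM UTC.
Add 7 hours and 31 minutes leg 2 → 3:19 PM UTC.
Add 6 hours 45 minutes layover in Dubai → 10:04 PM UTC.
Add 8 hours and 8 minutes leg 3 → 6:12 AM UTC (Apr 19).
Papeete is UTC−10:00, so local arrival = 6:12 AM − 10:00 = 8:12 PM on Apr 18.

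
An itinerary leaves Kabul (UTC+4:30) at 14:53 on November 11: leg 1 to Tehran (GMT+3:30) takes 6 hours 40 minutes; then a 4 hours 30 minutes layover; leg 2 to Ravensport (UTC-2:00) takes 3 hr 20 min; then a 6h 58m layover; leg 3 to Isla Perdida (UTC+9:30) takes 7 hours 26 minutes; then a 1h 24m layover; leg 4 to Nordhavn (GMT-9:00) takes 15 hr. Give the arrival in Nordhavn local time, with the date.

Convert departure to UTC: 14:53 − 4:30 = 10:23 UTC on Nov 11.
Add 6 hours and 40 minutes leg 1 → 17:03 UTC.
Add 4 hours 30 minutes layover in Tehran → 21:33 UTC.
Add 3 hours 20 minutes leg 2 → 00:53 UTC (Nov 12).
Add 6 hours 58 minutes layover in Ravensport → 07:51 UTC.
Add 7 hours and 26 minutes leg 3 → 15:17 UTC.
Add 1 hour 24 minutes layover in Isla Perdida → 16:41 UTC.
Add 15 hours leg 4 → 07:41 UTC (Nov 13).
Nordhavn is UTC−9:00, so local arrival = 07:41 − 9:00 = 22:41 on Nov 12.

22:41 on November 12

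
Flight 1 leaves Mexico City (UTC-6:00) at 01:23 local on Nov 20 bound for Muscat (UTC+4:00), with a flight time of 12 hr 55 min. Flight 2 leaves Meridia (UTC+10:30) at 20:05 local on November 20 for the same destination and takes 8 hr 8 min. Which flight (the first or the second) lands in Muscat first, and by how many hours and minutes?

the second, by 2 hours 35 minutes

Flight 1 in UTC: 01:23 + 6:00 = 07:23 on Nov 20.
+12 hours and 55 minutes → arrive 20:18 UTC on Nov 20.
Flight 2 in UTC: 20:05 − 10:30 = 09:35 on Nov 20.
+8 hours 8 minutes → arrive 17:43 UTC on Nov 20.
Flight 2 lands earlier by 2 hours 35 minutes.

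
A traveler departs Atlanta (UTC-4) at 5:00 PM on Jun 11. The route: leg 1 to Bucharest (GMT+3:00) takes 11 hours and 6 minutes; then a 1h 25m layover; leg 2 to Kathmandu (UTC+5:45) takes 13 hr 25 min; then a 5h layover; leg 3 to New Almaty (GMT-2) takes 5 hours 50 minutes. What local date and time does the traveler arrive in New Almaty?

Convert departure to UTC: 5:00 PM + 4:00 = 9:00 PM UTC on Jun 11.
Add 11 hours and 6 minutes leg 1 → 8:06 AM UTC (Jun 12).
Add 1 hour 25 minutes layover in Bucharest → 9:31 AM UTC.
Add 13 hours 25 minutes leg 2 → 10:56 PM UTC.
Add 5 hours layover in Kathmandu → 3:56 AM UTC (Jun 13).
Add 5 hours 50 minutes leg 3 → 9:46 AM UTC.
New Almaty is UTC−2:00, so local arrival = 9:46 AM − 2:00 = 7:46 AM on Jun 13.

7:46 AM on Jun 13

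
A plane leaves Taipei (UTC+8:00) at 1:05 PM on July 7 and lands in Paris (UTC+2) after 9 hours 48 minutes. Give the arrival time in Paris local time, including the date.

Convert departure to UTC: 1:05 PM − 8:00 = 5:05 AM UTC on Jul 7.
Add 9 hours and 48 minutes travel time → 2:53 PM UTC.
Paris is UTC+2:00, so local arrival = 2:53 PM + 2:00 = 4:53 PM on Jul 7.

4:53 PM on Jul 7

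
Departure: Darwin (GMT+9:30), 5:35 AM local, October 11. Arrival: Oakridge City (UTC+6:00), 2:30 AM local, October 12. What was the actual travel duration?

24 hours 25 minutes

Oakridge City is 3:30 behind Darwin.
Clock-face elapsed time (ignoring zones) is 20 hours 55 minutes.
Actual elapsed = 20 hours 55 minutes + 3:30 = 24 hours 25 minutes.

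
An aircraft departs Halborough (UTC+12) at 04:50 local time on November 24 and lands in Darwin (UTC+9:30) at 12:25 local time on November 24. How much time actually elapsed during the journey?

Departure in UTC: 04:50 − 12:00 = 16:50 on Nov 23.
Arrival in UTC: 12:25 − 9:30 = 02:55 on Nov 24.
Elapsed = 02:55 − 16:50 (+1 day) = 10 hours 5 minutes.

10 hours 5 minutes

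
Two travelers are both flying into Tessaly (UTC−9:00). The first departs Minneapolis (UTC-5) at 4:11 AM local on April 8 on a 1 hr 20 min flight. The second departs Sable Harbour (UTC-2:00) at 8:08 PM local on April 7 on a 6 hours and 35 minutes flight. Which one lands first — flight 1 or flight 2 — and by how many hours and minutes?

the second, by 5 hours 48 minutes

Flight 1 in UTC: 4:11 AM + 5:00 = 9:11 AM on Apr 8.
+1 hour and 20 minutes → arrive 10:31 AM UTC on Apr 8.
Flight 2 in UTC: 8:08 PM + 2:00 = 10:08 PM on Apr 7.
+6 hours 35 minutes → arrive 4:43 AM UTC on Apr 8.
Flight 2 lands earlier by 5 hours 48 minutes.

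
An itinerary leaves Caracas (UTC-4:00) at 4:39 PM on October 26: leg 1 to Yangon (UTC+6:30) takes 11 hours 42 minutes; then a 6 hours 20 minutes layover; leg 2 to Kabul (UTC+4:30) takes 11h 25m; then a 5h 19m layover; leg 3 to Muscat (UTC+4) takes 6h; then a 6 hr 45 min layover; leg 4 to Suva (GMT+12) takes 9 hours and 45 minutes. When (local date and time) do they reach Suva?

Convert departure to UTC: 4:39 PM + 4:00 = 8:39 PM UTC on Oct 26.
Add 11 hours and 42 minutes leg 1 → 8:21 AM UTC (Oct 27).
Add 6 hours 20 minutes layover in Yangon → 2:41 PM UTC.
Add 11 hours 25 minutes leg 2 → 2:06 AM UTC (Oct 28).
Add 5 hours 19 minutes layover in Kabul → 7:25 AM UTC.
Add 6 hours leg 3 → 1:25 PM UTC.
Add 6 hours and 45 minutes layover in Muscat → 8:10 PM UTC.
Add 9 hours and 45 minutes leg 4 → 5:55 AM UTC (Oct 29).
Suva is UTC+12:00, so local arrival = 5:55 AM + 12:00 = 5:55 PM on Oct 29.

5:55 PM on October 29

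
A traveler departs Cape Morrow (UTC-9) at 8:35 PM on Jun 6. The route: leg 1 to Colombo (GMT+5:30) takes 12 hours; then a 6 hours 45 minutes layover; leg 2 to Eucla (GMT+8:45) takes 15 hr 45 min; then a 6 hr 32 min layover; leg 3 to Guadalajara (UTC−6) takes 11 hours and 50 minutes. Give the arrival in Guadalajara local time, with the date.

4:27 AM on Jun 9

Convert departure to UTC: 8:35 PM + 9:00 = 5:35 AM UTC on Jun 7.
Add 12 hours leg 1 → 5:35 PM UTC.
Add 6 hours 45 minutes layover in Colombo → 12:20 AM UTC (Jun 8).
Add 15 hours and 45 minutes leg 2 → 4:05 PM UTC.
Add 6 hours 32 minutes layover in Eucla → 10:37 PM UTC.
Add 11 hours and 50 minutes leg 3 → 10:27 AM UTC (Jun 9).
Guadalajara is UTC−6:00, so local arrival = 10:27 AM − 6:00 = 4:27 AM on Jun 9.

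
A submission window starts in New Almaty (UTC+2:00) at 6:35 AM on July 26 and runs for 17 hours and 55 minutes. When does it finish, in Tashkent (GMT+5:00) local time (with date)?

Convert start to UTC: 6:35 AM − 2:00 = 4:35 AM UTC on Jul 26.
Add 17 hours 55 minutes duration → 10:30 PM UTC.
Tashkent is UTC+5:00, so local end time = 10:30 PM + 5:00 = 3:30 AM on Jul 27.

3:30 AM on Jul 27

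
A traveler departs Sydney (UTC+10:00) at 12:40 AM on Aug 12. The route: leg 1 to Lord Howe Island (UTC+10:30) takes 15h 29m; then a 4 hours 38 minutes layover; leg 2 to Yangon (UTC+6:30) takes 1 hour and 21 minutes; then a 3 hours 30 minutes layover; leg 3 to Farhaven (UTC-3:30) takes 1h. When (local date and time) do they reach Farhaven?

1:08 PM on August 12

Convert departure to UTC: 12:40 AM − 10:00 = 2:40 PM UTC on Aug 11.
Add 15 hours and 29 minutes leg 1 → 6:09 AM UTC (Aug 12).
Add 4 hours 38 minutes layover in Lord Howe Island → 10:47 AM UTC.
Add 1 hour 21 minutes leg 2 → 12:08 PM UTC.
Add 3 hours and 30 minutes layover in Yangon → 3:38 PM UTC.
Add 1 hour leg 3 → 4:38 PM UTC.
Farhaven is UTC−3:30, so local arrival = 4:38 PM − 3:30 = 1:08 PM on Aug 12.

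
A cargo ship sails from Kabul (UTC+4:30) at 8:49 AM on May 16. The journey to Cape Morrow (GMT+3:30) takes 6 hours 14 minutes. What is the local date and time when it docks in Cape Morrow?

2:03 PM on May 16

Cape Morrow is 1:00 behind Kabul.
After 6 hours and 14 minutes it is 3:03 PM in Kabul.
Shift by the zone difference: 3:03 PM − 1:00 = 2:03 PM on May 16 in Cape Morrow.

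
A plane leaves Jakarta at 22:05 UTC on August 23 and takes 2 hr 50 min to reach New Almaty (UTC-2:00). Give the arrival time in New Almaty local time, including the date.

Departure is given in UTC: 22:05 on Aug 23.
Add 2 hours and 50 minutes → 00:55 UTC (Aug 24).
New Almaty is UTC−2:00: 00:55 − 2:00 = 22:55 on Aug 23.

22:55 on August 23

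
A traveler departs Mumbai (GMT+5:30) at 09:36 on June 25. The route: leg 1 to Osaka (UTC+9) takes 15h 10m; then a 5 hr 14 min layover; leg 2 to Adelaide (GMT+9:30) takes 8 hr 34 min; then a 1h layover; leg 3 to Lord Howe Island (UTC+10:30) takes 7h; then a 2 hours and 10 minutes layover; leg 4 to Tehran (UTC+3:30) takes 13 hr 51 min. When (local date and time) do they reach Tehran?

12:35 on June 27

Convert departure to UTC: 09:36 − 5:30 = 04:06 UTC on Jun 25.
Add 15 hours 10 minutes leg 1 → 19:16 UTC.
Add 5 hours and 14 minutes layover in Osaka → 00:30 UTC (Jun 26).
Add 8 hours and 34 minutes leg 2 → 09:04 UTC.
Add 1 hour layover in Adelaide → 10:04 UTC.
Add 7 hours leg 3 → 17:04 UTC.
Add 2 hours and 10 minutes layover in Lord Howe Island → 19:14 UTC.
Add 13 hours and 51 minutes leg 4 → 09:05 UTC (Jun 27).
Tehran is UTC+3:30, so local arrival = 09:05 + 3:30 = 12:35 on Jun 27.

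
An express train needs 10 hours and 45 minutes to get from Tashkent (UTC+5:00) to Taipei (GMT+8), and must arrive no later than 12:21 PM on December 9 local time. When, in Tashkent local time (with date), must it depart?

10:36 PM on Dec 8

Target arrival in UTC: 12:21 PM − 8:00 = 4:21 AM on Dec 9.
Subtract 10 hours and 45 minutes → departure 5:36 PM UTC on Dec 8.
Tashkent is UTC+5:00: 5:36 PM + 5:00 = 10:36 PM on Dec 8.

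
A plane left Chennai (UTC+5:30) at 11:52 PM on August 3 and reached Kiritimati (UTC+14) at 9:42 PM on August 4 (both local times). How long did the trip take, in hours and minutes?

13 hours 20 minutes

Kiritimati is 8:30 ahead of Chennai.
Clock-face elapsed time (ignoring zones) is 21 hours 50 minutes.
Actual elapsed = 21 hours 50 minutes − 8:30 = 13 hours 20 minutes.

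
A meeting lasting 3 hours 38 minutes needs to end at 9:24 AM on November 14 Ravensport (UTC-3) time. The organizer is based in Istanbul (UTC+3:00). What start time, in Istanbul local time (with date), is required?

Target end time in UTC: 9:24 AM + 3:00 = 12:24 PM on Nov 14.
Subtract 3 hours 38 minutes → start 8:46 AM UTC on Nov 14.
Istanbul is UTC+3:00: 8:46 AM + 3:00 = 11:46 AM on Nov 14.

11:46 AM on November 14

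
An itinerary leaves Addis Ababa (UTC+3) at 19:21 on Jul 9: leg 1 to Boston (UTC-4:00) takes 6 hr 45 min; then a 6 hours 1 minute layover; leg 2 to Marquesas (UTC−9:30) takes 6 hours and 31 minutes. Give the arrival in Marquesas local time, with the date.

02:08 on July 10

Convert departure to UTC: 19:21 − 3:00 = 16:21 UTC on Jul 9.
Add 6 hours and 45 minutes leg 1 → 23:06 UTC.
Add 6 hours and 1 minute layover in Boston → 05:07 UTC (Jul 10).
Add 6 hours 31 minutes leg 2 → 11:38 UTC.
Marquesas is UTC−9:30, so local arrival = 11:38 − 9:30 = 02:08 on Jul 10.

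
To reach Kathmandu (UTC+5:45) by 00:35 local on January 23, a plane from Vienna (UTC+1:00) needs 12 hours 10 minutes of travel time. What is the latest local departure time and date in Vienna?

07:40 on Jan 22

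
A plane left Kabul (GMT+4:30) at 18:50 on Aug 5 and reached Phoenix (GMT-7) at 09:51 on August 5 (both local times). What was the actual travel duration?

2 hours 31 minutes

Departure in UTC: 18:50 − 4:30 = 14:20 on Aug 5.
Arrival in UTC: 09:51 + 7:00 = 16:51 on Aug 5.
Elapsed = 16:51 − 14:20 = 2 hours 31 minutes.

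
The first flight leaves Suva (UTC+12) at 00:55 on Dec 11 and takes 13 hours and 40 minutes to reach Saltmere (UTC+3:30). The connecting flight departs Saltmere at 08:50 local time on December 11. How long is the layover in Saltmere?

Convert departure to UTC: 00:55 − 12:00 = 12:55 UTC on Dec 10.
Add 13 hours and 40 minutes flight time → 02:35 UTC (Dec 11).
Saltmere is UTC+3:30, so local arrival = 02:35 + 3:30 = 06:05 on Dec 11.
Layover = 08:50 − 06:05 = 2 hours 45 minutes.

2 hours 45 minutes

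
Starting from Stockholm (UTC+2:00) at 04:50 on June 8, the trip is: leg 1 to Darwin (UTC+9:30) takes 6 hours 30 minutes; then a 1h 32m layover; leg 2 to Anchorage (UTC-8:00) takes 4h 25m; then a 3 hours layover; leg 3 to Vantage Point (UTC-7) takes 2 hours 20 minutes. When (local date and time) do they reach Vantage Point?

Convert departure to UTC: 04:50 − 2:00 = 02:50 UTC on Jun 8.
Add 6 hours 30 minutes leg 1 → 09:20 UTC.
Add 1 hour 32 minutes layover in Darwin → 10:52 UTC.
Add 4 hours 25 minutes leg 2 → 15:17 UTC.
Add 3 hours layover in Anchorage → 18:17 UTC.
Add 2 hours 20 minutes leg 3 → 20:37 UTC.
Vantage Point is UTC−7:00, so local arrival = 20:37 − 7:00 = 13:37 on Jun 8.

13:37 on June 8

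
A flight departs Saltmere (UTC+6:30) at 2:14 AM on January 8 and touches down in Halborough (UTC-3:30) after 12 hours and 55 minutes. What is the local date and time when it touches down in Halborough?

Convert departure to UTC: 2:14 AM − 6:30 = 7:44 PM UTC on Jan 7.
Add 12 hours and 55 minutes travel time → 8:39 AM UTC (Jan 8).
Halborough is UTC−3:30, so local arrival = 8:39 AM − 3:30 = 5:09 AM on Jan 8.

5:09 AM on Jan 8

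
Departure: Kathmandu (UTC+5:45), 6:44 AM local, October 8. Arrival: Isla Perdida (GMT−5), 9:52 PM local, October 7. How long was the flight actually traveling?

1 hour 53 minutes

Isla Perdida is 10:45 behind Kathmandu.
Clock-face elapsed time (ignoring zones) is −8 hours 52 minutes.
Actual elapsed = −8 hours 52 minutes + 10:45 = 1 hour 53 minutes.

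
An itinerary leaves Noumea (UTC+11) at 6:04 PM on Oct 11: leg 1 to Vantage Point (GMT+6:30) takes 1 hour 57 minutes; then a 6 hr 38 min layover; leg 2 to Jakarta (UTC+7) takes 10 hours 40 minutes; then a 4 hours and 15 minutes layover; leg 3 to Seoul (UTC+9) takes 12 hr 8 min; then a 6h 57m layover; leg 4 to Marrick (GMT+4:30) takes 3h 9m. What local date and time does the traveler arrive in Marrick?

Convert departure to UTC: 6:04 PM − 11:00 = 7:04 AM UTC on Oct 11.
Add 1 hour and 57 minutes leg 1 → 9:01 AM UTC.
Add 6 hours and 38 minutes layover in Vantage Point → 3:39 PM UTC.
Add 10 hours 40 minutes leg 2 → 2:19 AM UTC (Oct 12).
Add 4 hours and 15 minutes layover in Jakarta → 6:34 AM UTC.
Add 12 hours and 8 minutes leg 3 → 6:42 PM UTC.
Add 6 hours and 57 minutes layover in Seoul → 1:39 AM UTC (Oct 13).
Add 3 hours 9 minutes leg 4 → 4:48 AM UTC.
Marrick is UTC+4:30, so local arrival = 4:48 AM + 4:30 = 9:18 AM on Oct 13.

9:18 AM on October 13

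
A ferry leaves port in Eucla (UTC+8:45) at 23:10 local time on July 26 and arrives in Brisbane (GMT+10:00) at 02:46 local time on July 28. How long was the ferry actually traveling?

26 hours 21 minutes

Brisbane is 1:15 ahead of Eucla.
Clock-face elapsed time (ignoring zones) is 27 hours 36 minutes.
Actual elapsed = 27 hours 36 minutes − 1:15 = 26 hours 21 minutes.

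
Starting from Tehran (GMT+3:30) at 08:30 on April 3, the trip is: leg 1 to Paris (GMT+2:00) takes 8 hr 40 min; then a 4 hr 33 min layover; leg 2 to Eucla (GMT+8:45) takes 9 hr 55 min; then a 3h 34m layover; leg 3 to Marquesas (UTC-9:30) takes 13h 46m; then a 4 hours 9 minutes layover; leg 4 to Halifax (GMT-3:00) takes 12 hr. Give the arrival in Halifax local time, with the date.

Convert departure to UTC: 08:30 − 3:30 = 05:00 UTC on Apr 3.
Add 8 hours and 40 minutes leg 1 → 13:40 UTC.
Add 4 hours 33 minutes layover in Paris → 18:13 UTC.
Add 9 hours and 55 minutes leg 2 → 04:08 UTC (Apr 4).
Add 3 hours 34 minutes layover in Eucla → 07:42 UTC.
Add 13 hours 46 minutes leg 3 → 21:28 UTC.
Add 4 hours 9 minutes layover in Marquesas → 01:37 UTC (Apr 5).
Add 12 hours leg 4 → 13:37 UTC.
Halifax is UTC−3:00, so local arrival = 13:37 − 3:00 = 10:37 on Apr 5.

10:37 on April 5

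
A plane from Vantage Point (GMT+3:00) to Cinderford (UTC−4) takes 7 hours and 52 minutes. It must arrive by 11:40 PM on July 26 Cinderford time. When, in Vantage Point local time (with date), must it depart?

Target arrival in UTC: 11:40 PM + 4:00 = 3:40 AM on Jul 27.
Subtract 7 hours 52 minutes → departure 7:48 PM UTC on Jul 26.
Vantage Point is UTC+3:00: 7:48 PM + 3:00 = 10:48 PM on Jul 26.

10:48 PM on July 26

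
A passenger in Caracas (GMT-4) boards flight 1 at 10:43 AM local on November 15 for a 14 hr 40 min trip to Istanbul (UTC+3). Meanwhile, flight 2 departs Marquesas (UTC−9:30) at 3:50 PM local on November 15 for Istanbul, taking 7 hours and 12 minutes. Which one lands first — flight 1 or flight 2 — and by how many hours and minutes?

the first, by 3 hours 9 minutes

Flight 1 in UTC: 10:43 AM + 4:00 = 2:43 PM on Nov 15.
+14 hours and 40 minutes → arrive 5:23 AM UTC on Nov 16.
Flight 2 in UTC: 3:50 PM + 9:30 = 1:20 AM on Nov 16.
+7 hours and 12 minutes → arrive 8:32 AM UTC on Nov 16.
Flight 1 lands earlier by 3 hours 9 minutes.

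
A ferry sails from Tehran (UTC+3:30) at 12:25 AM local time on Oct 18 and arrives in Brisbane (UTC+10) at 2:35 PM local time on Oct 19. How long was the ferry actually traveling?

Brisbane is 6:30 ahead of Tehran.
Clock-face elapsed time (ignoring zones) is 38 hours 10 minutes.
Actual elapsed = 38 hours 10 minutes − 6:30 = 31 hours 40 minutes.

31 hours 40 minutes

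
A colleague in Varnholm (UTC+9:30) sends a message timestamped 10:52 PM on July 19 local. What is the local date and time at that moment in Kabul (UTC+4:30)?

5:52 PM on Jul 19

In UTC: 10:52 PM − 9:30 = 1:22 PM on Jul 19.
Kabul is UTC+4:30: 1:22 PM + 4:30 = 5:52 PM on Jul 19.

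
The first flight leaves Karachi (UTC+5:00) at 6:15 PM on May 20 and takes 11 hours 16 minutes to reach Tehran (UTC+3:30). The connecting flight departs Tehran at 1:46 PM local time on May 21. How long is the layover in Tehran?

Convert departure to UTC: 6:15 PM − 5:00 = 1:15 PM UTC on May 20.
Add 11 hours 16 minutes flight time → 12:31 AM UTC (May 21).
Tehran is UTC+3:30, so local arrival = 12:31 AM + 3:30 = 4:01 AM on May 21.
Layover = 1:46 PM − 4:01 AM = 9 hours 45 minutes.

9 hours 45 minutes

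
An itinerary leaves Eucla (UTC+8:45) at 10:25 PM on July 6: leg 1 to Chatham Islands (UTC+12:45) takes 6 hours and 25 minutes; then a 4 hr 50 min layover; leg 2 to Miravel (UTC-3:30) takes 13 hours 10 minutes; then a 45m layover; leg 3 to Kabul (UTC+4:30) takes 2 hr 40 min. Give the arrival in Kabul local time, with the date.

10:00 PM on July 7

Convert departure to UTC: 10:25 PM − 8:45 = 1:40 PM UTC on Jul 6.
Add 6 hours and 25 minutes leg 1 → 8:05 PM UTC.
Add 4 hours 50 minutes layover in Chatham Islands → 12:55 AM UTC (Jul 7).
Add 13 hours 10 minutes leg 2 → 2:05 PM UTC.
Add 45 minutes layover in Miravel → 2:50 PM UTC.
Add 2 hours and 40 minutes leg 3 → 5:30 PM UTC.
Kabul is UTC+4:30, so local arrival = 5:30 PM + 4:30 = 10:00 PM on Jul 7.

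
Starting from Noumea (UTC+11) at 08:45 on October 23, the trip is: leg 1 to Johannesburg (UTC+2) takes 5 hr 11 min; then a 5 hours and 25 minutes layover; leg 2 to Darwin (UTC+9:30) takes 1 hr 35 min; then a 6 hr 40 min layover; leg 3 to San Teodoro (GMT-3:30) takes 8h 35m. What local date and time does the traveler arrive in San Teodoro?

Convert departure to UTC: 08:45 − 11:00 = 21:45 UTC on Oct 22.
Add 5 hours 11 minutes leg 1 → 02:56 UTC (Oct 23).
Add 5 hours and 25 minutes layover in Johannesburg → 08:21 UTC.
Add 1 hour and 35 minutes leg 2 → 09:56 UTC.
Add 6 hours and 40 minutes layover in Darwin → 16:36 UTC.
Add 8 hours 35 minutes leg 3 → 01:11 UTC (Oct 24).
San Teodoro is UTC−3:30, so local arrival = 01:11 − 3:30 = 21:41 on Oct 23.

21:41 on Oct 23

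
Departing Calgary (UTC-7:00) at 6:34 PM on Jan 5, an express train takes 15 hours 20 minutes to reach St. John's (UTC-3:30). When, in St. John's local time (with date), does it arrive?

1:24 PM on Jan 6

St. John's is 3:30 ahead of Calgary.
After 15 hours and 20 minutes it is 9:54 AM (Jan 6) in Calgary.
Shift by the zone difference: 9:54 AM + 3:30 = 1:24 PM on Jan 6 in St. John's.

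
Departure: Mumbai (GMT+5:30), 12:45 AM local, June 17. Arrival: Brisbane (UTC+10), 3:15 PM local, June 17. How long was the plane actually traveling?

Departure in UTC: 12:45 AM − 5:30 = 7:15 PM on Jun 16.
Arrival in UTC: 3:15 PM − 10:00 = 5:15 AM on Jun 17.
Elapsed = 5:15 AM − 7:15 PM (+1 day) = 10 hours.

10 hours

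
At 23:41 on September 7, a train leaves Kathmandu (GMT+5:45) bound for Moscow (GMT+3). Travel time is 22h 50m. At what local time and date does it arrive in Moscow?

Moscow is 2:45 behind Kathmandu.
After 22 hours 50 minutes it is 22:31 (Sep 8) in Kathmandu.
Shift by the zone difference: 22:31 − 2:45 = 19:46 on Sep 8 in Moscow.

19:46 on September 8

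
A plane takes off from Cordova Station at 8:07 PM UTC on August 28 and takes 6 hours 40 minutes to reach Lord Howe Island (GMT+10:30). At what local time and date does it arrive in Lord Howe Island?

1:17 PM on August 29

Departure is given in UTC: 8:07 PM on Aug 28.
Add 6 hours and 40 minutes → 2:47 AM UTC (Aug 29).
Lord Howe Island is UTC+10:30: 2:47 AM + 10:30 = 1:17 PM on Aug 29.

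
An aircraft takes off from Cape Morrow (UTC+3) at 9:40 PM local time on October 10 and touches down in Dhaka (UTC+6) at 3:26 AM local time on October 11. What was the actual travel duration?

2 hours 46 minutes

Departure in UTC: 9:40 PM − 3:00 = 6:40 PM on Oct 10.
Arrival in UTC: 3:26 AM − 6:00 = 9:26 PM on Oct 10.
Elapsed = 9:26 PM − 6:40 PM = 2 hours 46 minutes.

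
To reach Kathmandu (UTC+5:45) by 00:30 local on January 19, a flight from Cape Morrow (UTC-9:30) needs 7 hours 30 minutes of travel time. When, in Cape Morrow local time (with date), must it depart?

Target arrival in UTC: 00:30 − 5:45 = 18:45 on Jan 18.
Subtract 7 hours and 30 minutes → departure 11:15 UTC on Jan 18.
Cape Morrow is UTC−9:30: 11:15 − 9:30 = 01:45 on Jan 18.

01:45 on January 18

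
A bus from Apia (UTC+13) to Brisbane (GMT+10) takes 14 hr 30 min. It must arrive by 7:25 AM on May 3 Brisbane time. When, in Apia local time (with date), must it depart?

Target arrival in UTC: 7:25 AM − 10:00 = 9:25 PM on May 2.
Subtract 14 hours 30 minutes → departure 6:55 AM UTC on May 2.
Apia is UTC+13:00: 6:55 AM + 13:00 = 7:55 PM on May 2.

7:55 PM on May 2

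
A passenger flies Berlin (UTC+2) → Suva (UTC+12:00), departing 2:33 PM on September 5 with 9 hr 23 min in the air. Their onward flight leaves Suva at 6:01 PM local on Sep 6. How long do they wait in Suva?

8 hours 5 minutes

Convert departure to UTC: 2:33 PM − 2:00 = 12:33 PM UTC on Sep 5.
Add 9 hours 23 minutes flight time → 9:56 PM UTC.
Suva is UTC+12:00, so local arrival = 9:56 PM + 12:00 = 9:56 AM on Sep 6.
Layover = 6:01 PM − 9:56 AM = 8 hours 5 minutes.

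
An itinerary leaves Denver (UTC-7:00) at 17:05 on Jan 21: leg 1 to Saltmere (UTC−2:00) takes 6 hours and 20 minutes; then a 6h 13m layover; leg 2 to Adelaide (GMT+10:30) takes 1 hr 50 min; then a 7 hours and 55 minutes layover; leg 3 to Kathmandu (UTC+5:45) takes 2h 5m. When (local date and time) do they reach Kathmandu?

Convert departure to UTC: 17:05 + 7:00 = 00:05 UTC on Jan 22.
Add 6 hours 20 minutes leg 1 → 06:25 UTC.
Add 6 hours 13 minutes layover in Saltmere → 12:38 UTC.
Add 1 hour 50 minutes leg 2 → 14:28 UTC.
Add 7 hours and 55 minutes layover in Adelaide → 22:23 UTC.
Add 2 hours and 5 minutes leg 3 → 00:28 UTC (Jan 23).
Kathmandu is UTC+5:45, so local arrival = 00:28 + 5:45 = 06:13 on Jan 23.

06:13 on Jan 23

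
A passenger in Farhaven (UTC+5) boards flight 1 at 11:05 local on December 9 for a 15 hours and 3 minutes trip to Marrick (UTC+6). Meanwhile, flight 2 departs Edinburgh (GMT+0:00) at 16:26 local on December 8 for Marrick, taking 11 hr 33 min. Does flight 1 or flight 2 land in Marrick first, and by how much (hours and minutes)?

the second, by 17 hours 9 minutes

Flight 1 in UTC: 11:05 − 5:00 = 06:05 on Dec 9.
+15 hours 3 minutes → arrive 21:08 UTC on Dec 9.
Flight 2 departs at 16:26 UTC (Dec 8).
+11 hours 33 minutes → arrive 03:59 UTC on Dec 9.
Flight 2 lands earlier by 17 hours 9 minutes.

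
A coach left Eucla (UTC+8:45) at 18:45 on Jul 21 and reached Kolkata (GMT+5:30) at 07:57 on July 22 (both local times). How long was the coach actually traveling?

Departure in UTC: 18:45 − 8:45 = 10:00 on Jul 21.
Arrival in UTC: 07:57 − 5:30 = 02:27 on Jul 22.
Elapsed = 02:27 − 10:00 (+1 day) = 16 hours 27 minutes.

16 hours 27 minutes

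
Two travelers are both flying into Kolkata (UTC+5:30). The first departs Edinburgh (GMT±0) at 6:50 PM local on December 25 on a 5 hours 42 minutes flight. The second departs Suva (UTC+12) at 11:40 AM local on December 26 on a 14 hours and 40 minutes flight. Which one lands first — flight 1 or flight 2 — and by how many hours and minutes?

Flight 1 departs at 6:50 PM UTC (Dec 25).
+5 hours 42 minutes → arrive 12:32 AM UTC on Dec 26.
Flight 2 in UTC: 11:40 AM − 12:00 = 11:40 PM on Dec 25.
+14 hours and 40 minutes → arrive 2:20 PM UTC on Dec 26.
Flight 1 lands earlier by 13 hours 48 minutes.

the first, by 13 hours 48 minutes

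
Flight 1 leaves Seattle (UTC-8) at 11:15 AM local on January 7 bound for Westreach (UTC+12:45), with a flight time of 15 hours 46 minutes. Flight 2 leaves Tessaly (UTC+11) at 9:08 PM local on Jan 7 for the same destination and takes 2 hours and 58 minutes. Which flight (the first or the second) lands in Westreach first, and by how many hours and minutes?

the second, by 21 hours 55 minutes

Flight 1 in UTC: 11:15 AM + 8:00 = 7:15 PM on Jan 7.
+15 hours and 46 minutes → arrive 11:01 AM UTC on Jan 8.
Flight 2 in UTC: 9:08 PM − 11:00 = 10:08 AM on Jan 7.
+2 hours and 58 minutes → arrive 1:06 PM UTC on Jan 7.
Flight 2 lands earlier by 21 hours 55 minutes.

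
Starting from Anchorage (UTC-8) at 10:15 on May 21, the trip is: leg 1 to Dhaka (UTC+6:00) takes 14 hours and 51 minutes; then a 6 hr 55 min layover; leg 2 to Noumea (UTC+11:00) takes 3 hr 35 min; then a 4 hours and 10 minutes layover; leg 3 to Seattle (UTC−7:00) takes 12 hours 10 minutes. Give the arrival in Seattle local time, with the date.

04:56 on May 23

Convert departure to UTC: 10:15 + 8:00 = 18:15 UTC on May 21.
Add 14 hours and 51 minutes leg 1 → 09:06 UTC (May 22).
Add 6 hours 55 minutes layover in Dhaka → 16:01 UTC.
Add 3 hours and 35 minutes leg 2 → 19:36 UTC.
Add 4 hours 10 minutes layover in Noumea → 23:46 UTC.
Add 12 hours and 10 minutes leg 3 → 11:56 UTC (May 23).
Seattle is UTC−7:00, so local arrival = 11:56 − 7:00 = 04:56 on May 23.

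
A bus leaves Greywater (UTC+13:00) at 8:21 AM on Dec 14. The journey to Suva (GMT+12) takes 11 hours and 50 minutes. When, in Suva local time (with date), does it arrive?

Suva is 1:00 behind Greywater.
After 11 hours 50 minutes it is 8:11 PM in Greywater.
Shift by the zone difference: 8:11 PM − 1:00 = 7:11 PM on Dec 14 in Suva.

7:11 PM on Dec 14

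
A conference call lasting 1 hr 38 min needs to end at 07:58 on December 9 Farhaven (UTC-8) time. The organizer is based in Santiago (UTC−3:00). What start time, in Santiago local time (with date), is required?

11:20 on December 9

Target end time in UTC: 07:58 + 8:00 = 15:58 on Dec 9.
Subtract 1 hour and 38 minutes → start 14:20 UTC on Dec 9.
Santiago is UTC−3:00: 14:20 − 3:00 = 11:20 on Dec 9.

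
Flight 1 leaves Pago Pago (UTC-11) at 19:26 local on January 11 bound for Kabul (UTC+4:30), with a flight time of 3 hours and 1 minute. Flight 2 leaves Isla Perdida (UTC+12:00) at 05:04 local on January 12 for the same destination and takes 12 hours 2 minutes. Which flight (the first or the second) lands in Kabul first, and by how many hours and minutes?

Flight 1 in UTC: 19:26 + 11:00 = 06:26 on Jan 12.
+3 hours 1 minute → arrive 09:27 UTC on Jan 12.
Flight 2 in UTC: 05:04 − 12:00 = 17:04 on Jan 11.
+12 hours 2 minutes → arrive 05:06 UTC on Jan 12.
Flight 2 lands earlier by 4 hours 21 minutes.

the second, by 4 hours 21 minutes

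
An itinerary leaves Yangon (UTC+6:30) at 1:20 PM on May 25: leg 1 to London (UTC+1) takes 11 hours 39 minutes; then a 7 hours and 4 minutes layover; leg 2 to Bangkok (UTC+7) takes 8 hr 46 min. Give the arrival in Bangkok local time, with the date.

5:19 PM on May 26

Convert departure to UTC: 1:20 PM − 6:30 = 6:50 AM UTC on May 25.
Add 11 hours 39 minutes leg 1 → 6:29 PM UTC.
Add 7 hours and 4 minutes layover in London → 1:33 AM UTC (May 26).
Add 8 hours 46 minutes leg 2 → 10:19 AM UTC.
Bangkok is UTC+7:00, so local arrival = 10:19 AM + 7:00 = 5:19 PM on May 26.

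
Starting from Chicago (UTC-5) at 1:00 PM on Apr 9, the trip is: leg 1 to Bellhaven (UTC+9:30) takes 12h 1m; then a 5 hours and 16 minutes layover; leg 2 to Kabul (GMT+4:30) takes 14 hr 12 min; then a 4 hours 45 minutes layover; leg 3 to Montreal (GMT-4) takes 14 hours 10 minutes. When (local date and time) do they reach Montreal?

4:24 PM on April 11

Convert departure to UTC: 1:00 PM + 5:00 = 6:00 PM UTC on Apr 9.
Add 12 hours 1 minute leg 1 → 6:01 AM UTC (Apr 10).
Add 5 hours 16 minutes layover in Bellhaven → 11:17 AM UTC.
Add 14 hours and 12 minutes leg 2 → 1:29 AM UTC (Apr 11).
Add 4 hours 45 minutes layover in Kabul → 6:14 AM UTC.
Add 14 hours and 10 minutes leg 3 → 8:24 PM UTC.
Montreal is UTC−4:00, so local arrival = 8:24 PM − 4:00 = 4:24 PM on Apr 11.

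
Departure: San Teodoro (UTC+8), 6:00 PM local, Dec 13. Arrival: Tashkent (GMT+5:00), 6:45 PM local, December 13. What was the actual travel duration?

3 hours 45 minutes

Tashkent is 3:00 behind San Teodoro.
Clock-face elapsed time (ignoring zones) is 45 minutes.
Actual elapsed = 45 minutes + 3:00 = 3 hours 45 minutes.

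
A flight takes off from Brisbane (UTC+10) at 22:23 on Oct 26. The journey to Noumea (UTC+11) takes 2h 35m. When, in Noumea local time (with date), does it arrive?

Noumea is 1:00 ahead of Brisbane.
After 2 hours and 35 minutes it is 00:58 (Oct 27) in Brisbane.
Shift by the zone difference: 00:58 + 1:00 = 01:58 on Oct 27 in Noumea.

01:58 on October 27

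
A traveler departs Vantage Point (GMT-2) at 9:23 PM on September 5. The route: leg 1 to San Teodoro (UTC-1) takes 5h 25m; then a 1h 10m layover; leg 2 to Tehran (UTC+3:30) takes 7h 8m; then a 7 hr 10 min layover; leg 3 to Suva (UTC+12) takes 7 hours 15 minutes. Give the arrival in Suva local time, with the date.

Convert departure to UTC: 9:23 PM + 2:00 = 11:23 PM UTC on Sep 5.
Add 5 hours 25 minutes leg 1 → 4:48 AM UTC (Sep 6).
Add 1 hour 10 minutes layover in San Teodoro → 5:58 AM UTC.
Add 7 hours 8 minutes leg 2 → 1:06 PM UTC.
Add 7 hours 10 minutes layover in Tehran → 8:16 PM UTC.
Add 7 hours 15 minutes leg 3 → 3:31 AM UTC (Sep 7).
Suva is UTC+12:00, so local arrival = 3:31 AM + 12:00 = 3:31 PM on Sep 7.

3:31 PM on September 7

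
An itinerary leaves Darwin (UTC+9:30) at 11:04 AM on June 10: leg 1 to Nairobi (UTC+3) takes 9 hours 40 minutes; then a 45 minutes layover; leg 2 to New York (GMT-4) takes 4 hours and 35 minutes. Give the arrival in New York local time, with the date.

Convert departure to UTC: 11:04 AM − 9:30 = 1:34 AM UTC on Jun 10.
Add 9 hours 40 minutes leg 1 → 11:14 AM UTC.
Add 45 minutes layover in Nairobi → 11:59 AM UTC.
Add 4 hours 35 minutes leg 2 → 4:34 PM UTC.
New York is UTC−4:00, so local arrival = 4:34 PM − 4:00 = 12:34 PM on Jun 10.

12:34 PM on June 10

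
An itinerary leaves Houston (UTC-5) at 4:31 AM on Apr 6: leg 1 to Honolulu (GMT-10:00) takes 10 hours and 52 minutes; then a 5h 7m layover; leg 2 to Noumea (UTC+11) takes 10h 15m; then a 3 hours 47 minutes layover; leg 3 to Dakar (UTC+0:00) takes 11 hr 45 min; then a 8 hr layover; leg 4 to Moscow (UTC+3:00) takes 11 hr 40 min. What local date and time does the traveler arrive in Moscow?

1:57 AM on April 9

Convert departure to UTC: 4:31 AM + 5:00 = 9:31 AM UTC on Apr 6.
Add 10 hours 52 minutes leg 1 → 8:23 PM UTC.
Add 5 hours and 7 minutes layover in Honolulu → 1:30 AM UTC (Apr 7).
Add 10 hours 15 minutes leg 2 → 11:45 AM UTC.
Add 3 hours 47 minutes layover in Noumea → 3:32 PM UTC.
Add 11 hours and 45 minutes leg 3 → 3:17 AM UTC (Apr 8).
Add 8 hours layover in Dakar → 11:17 AM UTC.
Add 11 hours and 40 minutes leg 4 → 10:57 PM UTC.
Moscow is UTC+3:00, so local arrival = 10:57 PM + 3:00 = 1:57 AM on Apr 9.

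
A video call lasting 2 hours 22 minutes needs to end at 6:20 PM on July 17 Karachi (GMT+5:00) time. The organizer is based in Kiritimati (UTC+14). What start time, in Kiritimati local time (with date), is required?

Target end time in UTC: 6:20 PM − 5:00 = 1:20 PM on Jul 17.
Subtract 2 hours and 22 minutes → start 10:58 AM UTC on Jul 17.
Kiritimati is UTC+14:00: 10:58 AM + 14:00 = 12:58 AM on Jul 18.

12:58 AM on Jul 18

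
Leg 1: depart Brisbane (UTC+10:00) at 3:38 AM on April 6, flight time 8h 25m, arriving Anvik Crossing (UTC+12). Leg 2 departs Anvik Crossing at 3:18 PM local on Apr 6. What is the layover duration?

1 hour 15 minutes

Convert departure to UTC: 3:38 AM − 10:00 = 5:38 PM UTC on Apr 5.
Add 8 hours and 25 minutes flight time → 2:03 AM UTC (Apr 6).
Anvik Crossing is UTC+12:00, so local arrival = 2:03 AM + 12:00 = 2:03 PM on Apr 6.
Layover = 3:18 PM − 2:03 PM = 1 hour 15 minutes.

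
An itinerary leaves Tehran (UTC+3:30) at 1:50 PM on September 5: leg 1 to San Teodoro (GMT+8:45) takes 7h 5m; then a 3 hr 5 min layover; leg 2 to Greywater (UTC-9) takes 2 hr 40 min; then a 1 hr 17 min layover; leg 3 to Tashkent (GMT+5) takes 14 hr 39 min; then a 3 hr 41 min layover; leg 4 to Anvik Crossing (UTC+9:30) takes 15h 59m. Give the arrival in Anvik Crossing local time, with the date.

8:16 PM on September 7

Convert departure to UTC: 1:50 PM − 3:30 = 10:20 AM UTC on Sep 5.
Add 7 hours 5 minutes leg 1 → 5:25 PM UTC.
Add 3 hours and 5 minutes layover in San Teodoro → 8:30 PM UTC.
Add 2 hours and 40 minutes leg 2 → 11:10 PM UTC.
Add 1 hour 17 minutes layover in Greywater → 12:27 AM UTC (Sep 6).
Add 14 hours 39 minutes leg 3 → 3:06 PM UTC.
Add 3 hours and 41 minutes layover in Tashkent → 6:47 PM UTC.
Add 15 hours and 59 minutes leg 4 → 10:46 AM UTC (Sep 7).
Anvik Crossing is UTC+9:30, so local arrival = 10:46 AM + 9:30 = 8:16 PM on Sep 7.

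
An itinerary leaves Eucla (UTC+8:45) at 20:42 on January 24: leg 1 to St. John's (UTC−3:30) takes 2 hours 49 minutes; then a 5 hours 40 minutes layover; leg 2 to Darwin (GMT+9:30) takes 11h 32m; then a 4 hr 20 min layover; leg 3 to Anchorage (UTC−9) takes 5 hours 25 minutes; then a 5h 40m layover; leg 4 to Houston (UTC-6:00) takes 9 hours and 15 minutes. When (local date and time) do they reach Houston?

Convert departure to UTC: 20:42 − 8:45 = 11:57 UTC on Jan 24.
Add 2 hours and 49 minutes leg 1 → 14:46 UTC.
Add 5 hours and 40 minutes layover in St. John's → 20:26 UTC.
Add 11 hours and 32 minutes leg 2 → 07:58 UTC (Jan 25).
Add 4 hours 20 minutes layover in Darwin → 12:18 UTC.
Add 5 hours 25 minutes leg 3 → 17:43 UTC.
Add 5 hours and 40 minutes layover in Anchorage → 23:23 UTC.
Add 9 hours and 15 minutes leg 4 → 08:38 UTC (Jan 26).
Houston is UTC−6:00, so local arrival = 08:38 − 6:00 = 02:38 on Jan 26.

02:38 on January 26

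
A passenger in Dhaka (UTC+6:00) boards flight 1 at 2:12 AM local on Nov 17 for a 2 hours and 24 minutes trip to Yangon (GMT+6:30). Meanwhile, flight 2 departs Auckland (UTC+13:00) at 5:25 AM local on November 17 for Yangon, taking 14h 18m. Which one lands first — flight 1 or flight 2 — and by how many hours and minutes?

the first, by 8 hours 7 minutes

Flight 1 in UTC: 2:12 AM − 6:00 = 8:12 PM on Nov 16.
+2 hours and 24 minutes → arrive 10:36 PM UTC on Nov 16.
Flight 2 in UTC: 5:25 AM − 13:00 = 4:25 PM on Nov 16.
+14 hours and 18 minutes → arrive 6:43 AM UTC on Nov 17.
Flight 1 lands earlier by 8 hours 7 minutes.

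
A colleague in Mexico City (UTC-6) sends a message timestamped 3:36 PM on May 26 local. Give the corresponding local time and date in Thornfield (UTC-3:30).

Thornfield is 2:30 ahead of Mexico City.
Shift by the zone difference: 3:36 PM + 2:30 = 6:06 PM on May 26 in Thornfield.

6:06 PM on May 26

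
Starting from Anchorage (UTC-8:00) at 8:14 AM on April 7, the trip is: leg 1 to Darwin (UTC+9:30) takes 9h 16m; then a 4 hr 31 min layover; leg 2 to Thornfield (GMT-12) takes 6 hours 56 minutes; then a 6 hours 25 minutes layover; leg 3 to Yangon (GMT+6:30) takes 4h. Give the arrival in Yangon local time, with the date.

5:52 AM on April 9

Convert departure to UTC: 8:14 AM + 8:00 = 4:14 PM UTC on Apr 7.
Add 9 hours 16 minutes leg 1 → 1:30 AM UTC (Apr 8).
Add 4 hours 31 minutes layover in Darwin → 6:01 AM UTC.
Add 6 hours 56 minutes leg 2 → 12:57 PM UTC.
Add 6 hours 25 minutes layover in Thornfield → 7:22 PM UTC.
Add 4 hours leg 3 → 11:22 PM UTC.
Yangon is UTC+6:30, so local arrival = 11:22 PM + 6:30 = 5:52 AM on Apr 9.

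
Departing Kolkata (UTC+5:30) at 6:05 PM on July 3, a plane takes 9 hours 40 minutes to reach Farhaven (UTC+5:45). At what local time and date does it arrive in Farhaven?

Farhaven is 0:15 ahead of Kolkata.
After 9 hours 40 minutes it is 3:45 AM (Jul 4) in Kolkata.
Shift by the zone difference: 3:45 AM + 0:15 = 4:00 AM on Jul 4 in Farhaven.

4:00 AM on July 4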